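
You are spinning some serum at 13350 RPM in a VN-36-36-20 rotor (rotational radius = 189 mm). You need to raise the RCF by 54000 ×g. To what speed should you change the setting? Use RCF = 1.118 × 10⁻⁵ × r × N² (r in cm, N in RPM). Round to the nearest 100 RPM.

20800 RPM

r = 189 mm = 18.9 cm
Current RCF = 1.118 × 10⁻⁵ × 18.9 × (13350)² = 1.118 × 10⁻⁵ × 18.9 × 178,222,500 ≈ 37,658.8 × g
Target RCF = 37,658.8 + 54,000 = 91,658.8 × g
N² = 91,658.8 / (21.1302 × 10⁻⁵) = 433,781,034
N ≈ √433,781,034 ≈ 20,827.4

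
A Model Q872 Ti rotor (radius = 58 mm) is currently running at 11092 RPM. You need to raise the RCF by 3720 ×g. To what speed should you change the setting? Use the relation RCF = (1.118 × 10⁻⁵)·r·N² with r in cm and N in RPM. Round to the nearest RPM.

r = 58 mm = 5.8 cm
Current RCF = 1.118 × 10⁻⁵ × 5.8 × (11092)² = 1.118 × 10⁻⁵ × 5.8 × 123,032,464 ≈ 7,977.9 × g
Target RCF = 7,977.9 + 3,720 = 11,697.9 × g
N² = 11,697.9 / (6.4844 × 10⁻⁵) = 180,400,654
N ≈ √180,400,654 ≈ 13,431.3

N₂ ≈ 13431 RPM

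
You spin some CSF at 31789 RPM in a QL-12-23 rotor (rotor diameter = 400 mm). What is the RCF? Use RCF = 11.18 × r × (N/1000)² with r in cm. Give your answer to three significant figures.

r = 400 mm / 2 = 200 mm = 20 cm
RCF = 11.18 × 20 × (31.789)² = 11.18 × 20 × 1,010.540521 ≈ 225,956.9 × g

RCF ≈ 226000 x g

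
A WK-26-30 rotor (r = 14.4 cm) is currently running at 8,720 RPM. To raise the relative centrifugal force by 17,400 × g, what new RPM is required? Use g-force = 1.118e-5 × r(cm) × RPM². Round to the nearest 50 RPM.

N₂ ≈ 13550 RPM

Current RCF = 1.118 × 10⁻⁵ × 14.4 × (8720)² = 1.118 × 10⁻⁵ × 14.4 × 76,038,400 ≈ 12,241.6 × g
Target RCF = 12,241.6 + 17,400 = 29,641.6 × g
N² = 29,641.6 / (16.0992 × 10⁻⁵) = 184,118,466
N ≈ √184,118,466 ≈ 13,569.0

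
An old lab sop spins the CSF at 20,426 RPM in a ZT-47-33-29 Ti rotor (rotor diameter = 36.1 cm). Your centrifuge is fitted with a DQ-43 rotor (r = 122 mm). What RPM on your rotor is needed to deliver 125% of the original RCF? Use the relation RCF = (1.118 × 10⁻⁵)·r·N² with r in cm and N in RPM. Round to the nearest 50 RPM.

27800 RPM

Original rotor: r = 36.1 / 2 = 18.05 cm
RCF = 1.118 × 10⁻⁵ × r × N²
RCF_original = 1.118 × 10⁻⁵ × 18.05 × (20426)² = 1.118 × 10⁻⁵ × 18.05 × 417,221,476 ≈ 84,194.9 × g
Target RCF = 1.25 × 84,194.9 ≈ 105,243.6 × g
Your rotor: r = 122 mm = 12.2 cm
105,243.6 = 1.118 × 10⁻⁵ × 12.2 × N²
N² = 105,243.6 / (13.6396 × 10⁻⁵) = 771,603,273
N ≈ √771,603,273 ≈ 27,777.7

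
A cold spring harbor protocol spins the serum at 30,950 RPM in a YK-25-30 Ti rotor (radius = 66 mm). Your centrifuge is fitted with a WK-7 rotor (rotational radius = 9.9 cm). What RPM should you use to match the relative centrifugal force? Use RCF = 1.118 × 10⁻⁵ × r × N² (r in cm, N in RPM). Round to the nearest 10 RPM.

25270 RPM

Original rotor: r = 66 mm = 6.6 cm
RCF_original = 1.118 × 10⁻⁵ × 6.6 × (30950)² = 1.118 × 10⁻⁵ × 6.6 × 957,902,500 ≈ 70,681.7 × g
70,681.7 = 1.118 × 10⁻⁵ × 9.9 × N²
N² = 70,681.7 / (11.0682 × 10⁻⁵) = 638,601,579
N ≈ √638,601,579 ≈ 25,270.6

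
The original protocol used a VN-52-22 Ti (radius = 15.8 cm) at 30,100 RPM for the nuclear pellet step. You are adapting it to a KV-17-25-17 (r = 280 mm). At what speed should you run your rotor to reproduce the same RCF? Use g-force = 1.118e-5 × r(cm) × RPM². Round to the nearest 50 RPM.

22600 RPM

RCF_original = 1.118 × 10⁻⁵ × 15.8 × (30100)² = 1.118 × 10⁻⁵ × 15.8 × 906,010,000 ≈ 160,041.2 × g
Your rotor: r = 280 mm = 28.0 cm
160,041.2 = 1.118 × 10⁻⁵ × 28 × N²
N² = 160,041.2 / (31.304 × 10⁻⁵) = 511,248,403
N ≈ √511,248,403 ≈ 22,610.8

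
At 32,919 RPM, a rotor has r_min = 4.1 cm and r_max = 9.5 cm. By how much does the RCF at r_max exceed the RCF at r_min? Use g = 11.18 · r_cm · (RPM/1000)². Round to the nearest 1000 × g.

ΔRCF = 11.18 × (r_max − r_min) × (N/1000)² = 11.18 × 5.4 × 1,083.660561 ≈ 65,422.8

≈ 65000 g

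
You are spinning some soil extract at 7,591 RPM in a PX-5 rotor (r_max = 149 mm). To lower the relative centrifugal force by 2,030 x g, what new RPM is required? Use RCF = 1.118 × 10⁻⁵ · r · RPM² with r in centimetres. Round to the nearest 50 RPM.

≈ 6750 RPM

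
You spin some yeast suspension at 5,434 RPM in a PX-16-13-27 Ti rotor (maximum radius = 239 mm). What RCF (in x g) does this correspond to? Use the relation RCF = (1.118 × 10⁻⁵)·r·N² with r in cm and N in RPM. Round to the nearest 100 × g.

RCF ≈ 7900 x g

r = 239 mm = 23.9 cm
RCF = 1.118 × 10⁻⁵ × 23.9 × (5434)² = 1.118 × 10⁻⁵ × 23.9 × 29,528,356 ≈ 7,890 × g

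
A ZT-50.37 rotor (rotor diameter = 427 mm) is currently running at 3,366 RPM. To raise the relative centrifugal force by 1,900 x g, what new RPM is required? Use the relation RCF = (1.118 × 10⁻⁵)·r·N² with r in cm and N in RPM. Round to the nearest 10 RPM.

4390 RPM

r = 427 mm / 2 = 213.5 mm = 21.35 cm
Current RCF = 1.118 × 10⁻⁵ × 21.35 × (3366)² = 1.118 × 10⁻⁵ × 21.35 × 11,329,956 ≈ 2,704.4 × g
Target RCF = 2,704.4 + 1,900 = 4,604.4 × g
N² = 4,604.4 / (23.8693 × 10⁻⁵) = 19,290,050
N ≈ √19,290,050 ≈ 4,392.0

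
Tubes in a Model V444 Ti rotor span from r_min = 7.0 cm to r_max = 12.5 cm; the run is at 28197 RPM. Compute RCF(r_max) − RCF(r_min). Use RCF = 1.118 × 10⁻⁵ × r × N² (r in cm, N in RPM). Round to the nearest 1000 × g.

RCF_max = 1.118 × 10⁻⁵ × 12.5 × (28197)² = 1.118 × 10⁻⁵ × 12.5 × 795,070,809 ≈ 111,111.1 × g
RCF_min = 1.118 × 10⁻⁵ × 7 × (28197)² = 1.118 × 10⁻⁵ × 7 × 795,070,809 ≈ 62,222.2 × g
ΔRCF = 111,111.1 − 62,222.2 = 48,888.9

ΔRCF ≈ 49000 g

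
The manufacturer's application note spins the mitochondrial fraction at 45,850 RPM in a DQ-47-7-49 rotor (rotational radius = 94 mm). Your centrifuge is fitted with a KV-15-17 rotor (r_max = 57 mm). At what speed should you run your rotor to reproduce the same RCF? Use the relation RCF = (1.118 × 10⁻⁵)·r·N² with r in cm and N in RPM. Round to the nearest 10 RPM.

Original rotor: r = 94 mm = 9.4 cm
RCF_original = 1.118 × 10⁻⁵ × 9.4 × (45850)² = 1.118 × 10⁻⁵ × 9.4 × 2,102,222,500 ≈ 220,926.8 × g
Your rotor: r = 57 mm = 5.7 cm
220,926.8 = 1.118 × 10⁻⁵ × 5.7 × N²
N² = 220,926.8 / (6.3726 × 10⁻⁵) = 3,466,823,588
N ≈ √3,466,823,588 ≈ 58,879.7

≈ 58880 RPM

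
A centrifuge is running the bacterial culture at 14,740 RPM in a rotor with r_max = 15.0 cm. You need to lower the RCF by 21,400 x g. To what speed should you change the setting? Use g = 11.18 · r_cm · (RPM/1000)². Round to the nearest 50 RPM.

Current RCF = 11.18 × 15 × (14.74)² = 11.18 × 15 × 217.2676 ≈ 36,435.8 × g
Target RCF = 36,435.8 − 21,400 = 15,035.8 × g
(N/1000)² = 15,035.8 / 167.7 = 89.65891
N = 1000 × √89.65891 ≈ 9,468.8

9450 RPM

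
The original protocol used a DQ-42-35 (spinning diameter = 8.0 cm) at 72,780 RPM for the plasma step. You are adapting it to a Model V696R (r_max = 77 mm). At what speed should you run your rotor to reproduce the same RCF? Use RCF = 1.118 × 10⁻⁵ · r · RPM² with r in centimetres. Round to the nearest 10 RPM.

52460 RPM

Original rotor: r = 8.0 / 2 = 4 cm
RCF_original = 1.118 × 10⁻⁵ × 4 × (72780)² = 1.118 × 10⁻⁵ × 4 × 5,296,928,400 ≈ 236,878.6 × g
Your rotor: r = 77 mm = 7.7 cm
236,878.6 = 1.118 × 10⁻⁵ × 7.7 × N²
N² = 236,878.6 / (8.6086 × 10⁻⁵) = 2,751,650,675
N ≈ √2,751,650,675 ≈ 52,456.2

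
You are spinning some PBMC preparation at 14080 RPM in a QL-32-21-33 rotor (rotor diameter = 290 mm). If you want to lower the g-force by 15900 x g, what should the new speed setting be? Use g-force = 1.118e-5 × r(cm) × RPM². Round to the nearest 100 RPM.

N₂ ≈ 10000 RPM

r = 290 mm / 2 = 145 mm = 14.5 cm
Current RCF = 1.118 × 10⁻⁵ × 14.5 × (14080)² = 1.118 × 10⁻⁵ × 14.5 × 198,246,400 ≈ 32,137.7 × g
Target RCF = 32,137.7 − 15,900 = 16,237.7 × g
N² = 16,237.7 / (16.211 × 10⁻⁵) = 100,164,703
N ≈ √100,164,703 ≈ 10,008.2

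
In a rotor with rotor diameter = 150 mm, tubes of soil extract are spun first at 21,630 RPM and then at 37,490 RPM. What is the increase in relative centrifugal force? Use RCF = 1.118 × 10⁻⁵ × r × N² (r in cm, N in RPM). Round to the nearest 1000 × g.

r = 150 mm / 2 = 75 mm = 7.5 cm
RCF₁ = 1.118 × 10⁻⁵ × 7.5 × (21630)² = 1.118 × 10⁻⁵ × 7.5 × 467,856,900 ≈ 39,229.8 × g
RCF₂ = 1.118 × 10⁻⁵ × 7.5 × (37490)² = 1.118 × 10⁻⁵ × 7.5 × 1,405,500,100 ≈ 117,851.2 × g
Increase = 117,851.2 − 39,229.8 = 78,621.4

≈ 79000 g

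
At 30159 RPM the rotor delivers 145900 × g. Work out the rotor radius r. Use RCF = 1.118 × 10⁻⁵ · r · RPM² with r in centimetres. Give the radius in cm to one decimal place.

RCF = 1.118 × 10⁻⁵ × r × N²
145900 = 1.118 × 10⁻⁵ × r × (30159)²
r = 145900 / (1.118 × 10⁻⁵ × 909,565,281) = 145900 / 10168.94 ≈ 14.348 cm

14.3 cm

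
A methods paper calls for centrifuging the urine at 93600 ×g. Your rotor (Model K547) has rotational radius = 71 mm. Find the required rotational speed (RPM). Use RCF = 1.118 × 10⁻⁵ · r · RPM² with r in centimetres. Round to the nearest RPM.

r = 71 mm = 7.1 cm
93,600 = 1.118 × 10⁻⁵ × 7.1 × N²
N² = 93,600 / (7.9378 × 10⁻⁵) = 1,179,168,031
N ≈ √1,179,168,031 ≈ 34,339.0

N ≈ 34339 RPM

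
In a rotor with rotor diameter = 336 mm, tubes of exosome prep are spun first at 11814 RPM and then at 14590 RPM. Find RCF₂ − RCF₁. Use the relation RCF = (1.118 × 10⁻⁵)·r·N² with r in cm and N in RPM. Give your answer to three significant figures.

13800 x g

r = 336 mm / 2 = 168 mm = 16.8 cm
RCF₁ = 1.118 × 10⁻⁵ × 16.8 × (11814)² = 1.118 × 10⁻⁵ × 16.8 × 139,570,596 ≈ 26,214.7 × g
RCF₂ = 1.118 × 10⁻⁵ × 16.8 × (14590)² = 1.118 × 10⁻⁵ × 16.8 × 212,868,100 ≈ 39,981.7 × g
Increase = 39,981.7 − 26,214.7 = 13,767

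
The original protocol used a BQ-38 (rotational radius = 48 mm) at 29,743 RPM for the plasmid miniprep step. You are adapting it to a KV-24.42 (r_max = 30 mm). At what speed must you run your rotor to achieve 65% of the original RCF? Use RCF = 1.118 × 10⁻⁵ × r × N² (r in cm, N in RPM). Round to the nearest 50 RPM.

Original rotor: r = 48 mm = 4.8 cm
RCF = 1.118 × 10⁻⁵ × r × N²
RCF_original = 1.118 × 10⁻⁵ × 4.8 × (29743)² = 1.118 × 10⁻⁵ × 4.8 × 884,646,049 ≈ 47,473.6 × g
Target RCF = 0.65 × 47,473.6 ≈ 30,857.8 × g
Your rotor: r = 30 mm = 3.0 cm
30,857.8 = 1.118 × 10⁻⁵ × 3 × N²
N² = 30,857.8 / (3.354 × 10⁻⁵) = 920,029,815
N ≈ √920,029,815 ≈ 30,332.0

≈ 30350 RPM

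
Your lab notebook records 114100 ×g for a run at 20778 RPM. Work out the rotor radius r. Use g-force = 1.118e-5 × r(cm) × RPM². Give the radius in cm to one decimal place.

r ≈ 23.6 cm

RCF = 1.118 × 10⁻⁵ × r × N²
114100 = 1.118 × 10⁻⁵ × r × (20778)²
r = 114100 / (1.118 × 10⁻⁵ × 431,725,284) = 114100 / 4826.689 ≈ 23.639 cm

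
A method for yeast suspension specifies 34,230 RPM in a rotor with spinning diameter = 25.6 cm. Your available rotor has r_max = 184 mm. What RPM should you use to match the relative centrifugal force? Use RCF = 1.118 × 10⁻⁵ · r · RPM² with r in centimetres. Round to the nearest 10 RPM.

≈ 28550 RPM

Original rotor: r = 25.6 / 2 = 12.8 cm
RCF_original = 1.118 × 10⁻⁵ × 12.8 × (34230)² = 1.118 × 10⁻⁵ × 12.8 × 1,171,692,900 ≈ 167,673.9 × g
Your rotor: r = 184 mm = 18.4 cm
167,673.9 = 1.118 × 10⁻⁵ × 18.4 × N²
N² = 167,673.9 / (20.5712 × 10⁻⁵) = 815,090,515
N ≈ √815,090,515 ≈ 28,549.8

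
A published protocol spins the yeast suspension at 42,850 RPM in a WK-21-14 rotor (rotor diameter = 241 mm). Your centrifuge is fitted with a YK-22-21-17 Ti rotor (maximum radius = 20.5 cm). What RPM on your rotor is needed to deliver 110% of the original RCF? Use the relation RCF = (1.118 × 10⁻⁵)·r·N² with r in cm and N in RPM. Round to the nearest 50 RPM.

≈ 34450 RPM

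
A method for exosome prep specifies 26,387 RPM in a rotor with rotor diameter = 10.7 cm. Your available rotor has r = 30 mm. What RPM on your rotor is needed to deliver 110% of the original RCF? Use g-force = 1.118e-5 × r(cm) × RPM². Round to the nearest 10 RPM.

Original rotor: r = 10.7 / 2 = 5.35 cm
RCF_original = 1.118 × 10⁻⁵ × 5.35 × (26387)² = 1.118 × 10⁻⁵ × 5.35 × 696,273,769 ≈ 41,646.2 × g
Target RCF = 1.1 × 41,646.2 ≈ 45,810.8 × g
Your rotor: r = 30 mm = 3.0 cm
45,810.8 = 1.118 × 10⁻⁵ × 3 × N²
N² = 45,810.8 / (3.354 × 10⁻⁵) = 1,365,855,695
N ≈ √1,365,855,695 ≈ 36,957.5

36960 RPM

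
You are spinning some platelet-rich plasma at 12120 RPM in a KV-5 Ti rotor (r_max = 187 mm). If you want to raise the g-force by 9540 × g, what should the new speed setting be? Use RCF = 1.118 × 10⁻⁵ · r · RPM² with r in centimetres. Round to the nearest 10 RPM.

13880 RPM

r = 187 mm = 18.7 cm
Current RCF = 1.118 × 10⁻⁵ × 18.7 × (12120)² = 1.118 × 10⁻⁵ × 18.7 × 146,894,400 ≈ 30,710.6 × g
Target RCF = 30,710.6 + 9,540 = 40,250.6 × g
N² = 40,250.6 / (20.9066 × 10⁻⁵) = 192,525,805
N ≈ √192,525,805 ≈ 13,875.4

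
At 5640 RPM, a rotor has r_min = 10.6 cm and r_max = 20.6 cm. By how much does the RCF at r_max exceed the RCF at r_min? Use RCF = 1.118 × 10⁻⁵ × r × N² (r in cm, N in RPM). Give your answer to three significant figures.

≈ 3560 × g

ΔRCF = 1.118 × 10⁻⁵ × (r_max − r_min) × N² = 1.118 × 10⁻⁵ × 10.0 × 31,809,600 ≈ 3,556.3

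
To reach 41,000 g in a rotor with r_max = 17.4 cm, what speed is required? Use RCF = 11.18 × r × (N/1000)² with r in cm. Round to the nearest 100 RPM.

41,000 = 11.18 × 17.4 × (N/1000)²
(N/1000)² = 41,000 / 194.532 = 210.7622
N = 1000 × √210.7622 ≈ 14,517.7

14500 RPM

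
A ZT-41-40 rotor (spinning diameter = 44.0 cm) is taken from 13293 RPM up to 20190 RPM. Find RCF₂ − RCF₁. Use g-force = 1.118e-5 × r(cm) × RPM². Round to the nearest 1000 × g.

≈ 57000 ×g

r = 44.0 / 2 = 22 cm
RCF₁ = 1.118 × 10⁻⁵ × 22 × (13293)² = 1.118 × 10⁻⁵ × 22 × 176,703,849 ≈ 43,462.1 × g
RCF₂ = 1.118 × 10⁻⁵ × 22 × (20190)² = 1.118 × 10⁻⁵ × 22 × 407,636,100 ≈ 100,262.2 × g
Increase = 100,262.2 − 43,462.1 = 56,800.1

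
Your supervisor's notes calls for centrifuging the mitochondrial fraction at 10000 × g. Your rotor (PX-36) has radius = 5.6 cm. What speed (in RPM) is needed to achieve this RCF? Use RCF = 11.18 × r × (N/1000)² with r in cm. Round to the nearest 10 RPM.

10,000 = 11.18 × 5.6 × (N/1000)²
(N/1000)² = 10,000 / 62.608 = 159.724
N = 1000 × √159.724 ≈ 12,638.2

N ≈ 12640 RPM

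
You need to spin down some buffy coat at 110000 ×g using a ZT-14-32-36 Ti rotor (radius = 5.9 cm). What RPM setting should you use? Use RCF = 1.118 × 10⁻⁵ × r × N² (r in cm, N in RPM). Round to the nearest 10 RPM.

≈ 40840 RPM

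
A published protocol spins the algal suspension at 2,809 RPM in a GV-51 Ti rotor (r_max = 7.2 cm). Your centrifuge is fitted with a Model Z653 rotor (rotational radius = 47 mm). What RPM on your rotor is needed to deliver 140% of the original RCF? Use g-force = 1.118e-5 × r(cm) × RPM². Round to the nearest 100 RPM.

≈ 4100 RPM

RCF = 1.118 × 10⁻⁵ × r × N²
RCF_original = 1.118 × 10⁻⁵ × 7.2 × (2809)² = 1.118 × 10⁻⁵ × 7.2 × 7,890,481 ≈ 635.2 × g
Target RCF = 1.4 × 635.2 ≈ 889.3 × g
Your rotor: r = 47 mm = 4.7 cm
889.3 = 1.118 × 10⁻⁵ × 4.7 × N²
N² = 889.3 / (5.2546 × 10⁻⁵) = 16,924,219
N ≈ √16,924,219 ≈ 4,113.9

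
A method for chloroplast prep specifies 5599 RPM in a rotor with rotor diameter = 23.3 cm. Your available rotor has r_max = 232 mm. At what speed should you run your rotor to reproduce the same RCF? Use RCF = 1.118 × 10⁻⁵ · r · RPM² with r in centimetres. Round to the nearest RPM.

≈ 3968 RPM

Original rotor: r = 23.3 / 2 = 11.65 cm
RCF = 1.118 × 10⁻⁵ × r × N²
RCF_original = 1.118 × 10⁻⁵ × 11.65 × (5599)² = 1.118 × 10⁻⁵ × 11.65 × 31,348,801 ≈ 4,083.1 × g
Your rotor: r = 232 mm = 23.2 cm
4,083.1 = 1.118 × 10⁻⁵ × 23.2 × N²
N² = 4,083.1 / (25.9376 × 10⁻⁵) = 15,742,012
N ≈ √15,742,012 ≈ 3,967.6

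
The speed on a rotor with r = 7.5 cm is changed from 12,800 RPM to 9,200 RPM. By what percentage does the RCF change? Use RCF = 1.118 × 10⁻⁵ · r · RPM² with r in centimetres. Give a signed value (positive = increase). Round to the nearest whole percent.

RCF ∝ N², so the ratio is (9200/12800)² = (0.718750)² = 0.5166.
Change = 0.5166 − 1 = -0.4834 → -48.3%.

-48%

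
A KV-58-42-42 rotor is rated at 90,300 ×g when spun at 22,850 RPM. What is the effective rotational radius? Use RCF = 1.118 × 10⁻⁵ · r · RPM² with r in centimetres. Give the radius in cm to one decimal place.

90300 = 1.118 × 10⁻⁵ × r × (22850)²
r = 90300 / (1.118 × 10⁻⁵ × 522,122,500) = 90300 / 5837.33 ≈ 15.469 cm

15.5 cm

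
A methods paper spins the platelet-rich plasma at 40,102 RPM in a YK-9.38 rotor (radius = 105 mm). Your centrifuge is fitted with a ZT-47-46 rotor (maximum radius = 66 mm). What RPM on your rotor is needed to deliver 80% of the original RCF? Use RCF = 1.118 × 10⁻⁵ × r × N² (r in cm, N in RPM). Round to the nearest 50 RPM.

45250 RPM

Original rotor: r = 105 mm = 10.5 cm
RCF = 1.118 × 10⁻⁵ × r × N²
RCF_original = 1.118 × 10⁻⁵ × 10.5 × (40102)² = 1.118 × 10⁻⁵ × 10.5 × 1,608,170,404 ≈ 188,783.1 × g
Target RCF = 0.8 × 188,783.1 ≈ 151,026.5 × g
Your rotor: r = 66 mm = 6.6 cm
151,026.5 = 1.118 × 10⁻⁵ × 6.6 × N²
N² = 151,026.5 / (7.3788 × 10⁻⁵) = 2,046,762,346
N ≈ √2,046,762,346 ≈ 45,241.2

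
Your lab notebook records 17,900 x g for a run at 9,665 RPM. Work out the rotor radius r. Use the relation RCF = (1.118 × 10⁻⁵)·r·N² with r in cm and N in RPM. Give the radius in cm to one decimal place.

≈ 17.1 cm

17900 = 1.118 × 10⁻⁵ × r × (9665)²
r = 17900 / (1.118 × 10⁻⁵ × 93,412,225) = 17900 / 1044.349 ≈ 17.140 cm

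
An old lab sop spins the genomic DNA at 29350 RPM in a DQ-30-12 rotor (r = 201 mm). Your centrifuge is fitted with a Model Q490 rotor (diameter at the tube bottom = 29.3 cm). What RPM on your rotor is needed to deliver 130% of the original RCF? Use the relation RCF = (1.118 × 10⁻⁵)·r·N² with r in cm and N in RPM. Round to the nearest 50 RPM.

39200 RPM

Original rotor: r = 201 mm = 20.1 cm
RCF_original = 1.118 × 10⁻⁵ × 20.1 × (29350)² = 1.118 × 10⁻⁵ × 20.1 × 861,422,500 ≈ 193,577.1 × g
Target RCF = 1.3 × 193,577.1 ≈ 251,650.2 × g
Your rotor: r = 29.3 / 2 = 14.65 cm
251,650.2 = 1.118 × 10⁻⁵ × 14.65 × N²
N² = 251,650.2 / (16.3787 × 10⁻⁵) = 1,536,447,948
N ≈ √1,536,447,948 ≈ 39,197.6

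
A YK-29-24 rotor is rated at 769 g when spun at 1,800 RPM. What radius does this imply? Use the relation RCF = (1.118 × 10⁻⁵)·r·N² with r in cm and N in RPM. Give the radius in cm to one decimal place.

769 = 1.118 × 10⁻⁵ × r × (1800)²
r = 769 / (1.118 × 10⁻⁵ × 3,240,000) = 769 / 36.2232 ≈ 21.229 cm

21.2 cm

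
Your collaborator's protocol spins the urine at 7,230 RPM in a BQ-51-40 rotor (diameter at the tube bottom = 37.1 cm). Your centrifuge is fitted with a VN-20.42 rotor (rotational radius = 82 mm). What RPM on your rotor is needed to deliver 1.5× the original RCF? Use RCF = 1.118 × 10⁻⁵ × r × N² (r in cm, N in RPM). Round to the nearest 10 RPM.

Original rotor: r = 37.1 / 2 = 18.55 cm
RCF_original = 1.118 × 10⁻⁵ × 18.55 × (7230)² = 1.118 × 10⁻⁵ × 18.55 × 52,272,900 ≈ 10,840.8 × g
Target RCF = 1.5 × 10,840.8 ≈ 16,261.2 × g
Your rotor: r = 82 mm = 8.2 cm
16,261.2 = 1.118 × 10⁻⁵ × 8.2 × N²
N² = 16,261.2 / (9.1676 × 10⁻⁵) = 177,376,849
N ≈ √177,376,849 ≈ 13,318.3

≈ 13320 RPM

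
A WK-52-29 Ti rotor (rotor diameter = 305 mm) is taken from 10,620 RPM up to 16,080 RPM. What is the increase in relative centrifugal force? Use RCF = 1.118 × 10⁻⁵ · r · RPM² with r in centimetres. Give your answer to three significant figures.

r = 305 mm / 2 = 152.5 mm = 15.25 cm
RCF₁ = 1.118 × 10⁻⁵ × 15.25 × (10620)² = 1.118 × 10⁻⁵ × 15.25 × 112,784,400 ≈ 19,229.2 × g
RCF₂ = 1.118 × 10⁻⁵ × 15.25 × (16080)² = 1.118 × 10⁻⁵ × 15.25 × 258,566,400 ≈ 44,084.3 × g
Increase = 44,084.3 − 19,229.2 = 24,855.1

≈ 24900 g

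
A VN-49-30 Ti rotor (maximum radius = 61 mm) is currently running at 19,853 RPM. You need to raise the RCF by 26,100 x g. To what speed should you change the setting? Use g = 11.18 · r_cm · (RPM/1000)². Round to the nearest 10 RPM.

≈ 27870 RPM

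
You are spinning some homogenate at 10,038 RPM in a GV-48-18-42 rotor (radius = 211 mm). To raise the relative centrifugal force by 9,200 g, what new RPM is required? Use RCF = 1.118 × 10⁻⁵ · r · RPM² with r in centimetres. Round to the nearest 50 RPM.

r = 211 mm = 21.1 cm
Current RCF = 1.118 × 10⁻⁵ × 21.1 × (10038)² = 1.118 × 10⁻⁵ × 21.1 × 100,761,444 ≈ 23,769.4 × g
Target RCF = 23,769.4 + 9,200 = 32,969.4 × g
N² = 32,969.4 / (23.5898 × 10⁻⁵) = 139,761,253
N ≈ √139,761,253 ≈ 11,822.1

≈ 11800 RPM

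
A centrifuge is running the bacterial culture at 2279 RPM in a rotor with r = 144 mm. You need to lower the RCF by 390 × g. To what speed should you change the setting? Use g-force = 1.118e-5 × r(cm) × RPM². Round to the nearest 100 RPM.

N₂ ≈ 1700 RPM

r = 144 mm = 14.4 cm
Current RCF = 1.118 × 10⁻⁵ × 14.4 × (2279)² = 1.118 × 10⁻⁵ × 14.4 × 5,193,841 ≈ 836.2 × g
Target RCF = 836.2 − 390 = 446.2 × g
N² = 446.2 / (16.0992 × 10⁻⁵) = 2,771,566
N ≈ √2,771,566 ≈ 1,664.8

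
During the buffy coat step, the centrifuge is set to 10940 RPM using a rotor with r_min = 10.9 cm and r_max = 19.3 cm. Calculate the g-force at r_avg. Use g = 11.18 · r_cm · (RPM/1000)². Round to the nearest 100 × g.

r_avg = (10.9 + 19.3) / 2 = 15.1 cm
RCF = 11.18 × 15.1 × (10.94)² = 11.18 × 15.1 × 119.6836 ≈ 20,204.7 × g

20200 × g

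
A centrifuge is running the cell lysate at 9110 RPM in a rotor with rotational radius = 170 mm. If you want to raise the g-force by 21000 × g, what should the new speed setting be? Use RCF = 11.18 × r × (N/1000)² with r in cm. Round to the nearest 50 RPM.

r = 170 mm = 17.0 cm
Current RCF = 11.18 × 17 × (9.11)² = 11.18 × 17 × 82.9921 ≈ 15,773.5 × g
Target RCF = 15,773.5 + 21,000 = 36,773.5 × g
(N/1000)² = 36,773.5 / 190.06 = 193.4836
N = 1000 × √193.4836 ≈ 13,909.8

N₂ ≈ 13900 RPM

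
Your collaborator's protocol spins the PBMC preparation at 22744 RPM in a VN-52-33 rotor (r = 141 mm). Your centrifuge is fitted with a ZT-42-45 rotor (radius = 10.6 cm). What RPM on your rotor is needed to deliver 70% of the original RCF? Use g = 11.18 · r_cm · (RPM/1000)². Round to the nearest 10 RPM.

Original rotor: r = 141 mm = 14.1 cm
RCF_original = 11.18 × 14.1 × (22.744)² = 11.18 × 14.1 × 517.289536 ≈ 81,544.5 × g
Target RCF = 0.7 × 81,544.5 ≈ 57,081.1 × g
57,081.1 = 11.18 × 10.6 × (N/1000)²
(N/1000)² = 57,081.1 / 118.508 = 481.6645
N = 1000 × √481.6645 ≈ 21,946.9

≈ 21950 RPM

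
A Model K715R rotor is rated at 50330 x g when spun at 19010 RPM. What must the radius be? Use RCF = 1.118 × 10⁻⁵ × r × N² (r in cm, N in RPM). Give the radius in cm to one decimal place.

12.5 cm

50330 = 1.118 × 10⁻⁵ × r × (19010)²
r = 50330 / (1.118 × 10⁻⁵ × 361,380,100) = 50330 / 4040.23 ≈ 12.457 cm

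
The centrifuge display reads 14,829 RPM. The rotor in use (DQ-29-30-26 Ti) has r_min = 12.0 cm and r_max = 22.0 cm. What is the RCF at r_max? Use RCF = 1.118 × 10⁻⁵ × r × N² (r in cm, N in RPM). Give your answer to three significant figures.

≈ 54100 ×g

Use r_max = 22.0 cm.
RCF = 1.118 × 10⁻⁵ × r × N²
RCF = 1.118 × 10⁻⁵ × 22 × (14829)² = 1.118 × 10⁻⁵ × 22 × 219,899,241 ≈ 54,086.4 × g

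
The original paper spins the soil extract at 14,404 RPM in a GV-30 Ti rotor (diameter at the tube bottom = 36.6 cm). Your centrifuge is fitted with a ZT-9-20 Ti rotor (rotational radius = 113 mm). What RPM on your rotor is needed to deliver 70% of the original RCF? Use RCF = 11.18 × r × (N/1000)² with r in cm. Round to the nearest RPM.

Original rotor: r = 36.6 / 2 = 18.3 cm
RCF_original = 11.18 × 18.3 × (14.404)² = 11.18 × 18.3 × 207.475216 ≈ 42,448.2 × g
Target RCF = 0.7 × 42,448.2 ≈ 29,713.7 × g
Your rotor: r = 113 mm = 11.3 cm
29,713.7 = 11.18 × 11.3 × (N/1000)²
(N/1000)² = 29,713.7 / 126.334 = 235.1996
N = 1000 × √235.1996 ≈ 15,336.2

15336 RPM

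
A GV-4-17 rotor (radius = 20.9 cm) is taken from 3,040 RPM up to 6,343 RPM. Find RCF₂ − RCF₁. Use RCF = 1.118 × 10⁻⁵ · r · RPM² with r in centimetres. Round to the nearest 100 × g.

≈ 7200 g

RCF₁ = 1.118 × 10⁻⁵ × 20.9 × (3040)² = 1.118 × 10⁻⁵ × 20.9 × 9,241,600 ≈ 2,159.4 × g
RCF₂ = 1.118 × 10⁻⁵ × 20.9 × (6343)² = 1.118 × 10⁻⁵ × 20.9 × 40,233,649 ≈ 9,401.1 × g
Increase = 9,401.1 − 2,159.4 = 7,241.7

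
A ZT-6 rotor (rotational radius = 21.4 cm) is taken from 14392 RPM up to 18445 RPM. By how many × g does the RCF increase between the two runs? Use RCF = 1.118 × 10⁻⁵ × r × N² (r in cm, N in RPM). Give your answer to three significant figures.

RCF₁ = 1.118 × 10⁻⁵ × 21.4 × (14392)² = 1.118 × 10⁻⁵ × 21.4 × 207,129,664 ≈ 49,556.2 × g
RCF₂ = 1.118 × 10⁻⁵ × 21.4 × (18445)² = 1.118 × 10⁻⁵ × 21.4 × 340,218,025 ≈ 81,397.8 × g
Increase = 81,397.8 − 49,556.2 = 31,841.6

≈ 31800 × g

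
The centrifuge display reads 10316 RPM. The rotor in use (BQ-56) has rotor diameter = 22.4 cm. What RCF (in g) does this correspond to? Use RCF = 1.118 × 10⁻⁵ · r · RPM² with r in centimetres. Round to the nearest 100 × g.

r = 22.4 / 2 = 11.2 cm
RCF = 1.118 × 10⁻⁵ × r × N²
RCF = 1.118 × 10⁻⁵ × 11.2 × (10316)² = 1.118 × 10⁻⁵ × 11.2 × 106,419,856 ≈ 13,325.5 × g

RCF ≈ 13300 g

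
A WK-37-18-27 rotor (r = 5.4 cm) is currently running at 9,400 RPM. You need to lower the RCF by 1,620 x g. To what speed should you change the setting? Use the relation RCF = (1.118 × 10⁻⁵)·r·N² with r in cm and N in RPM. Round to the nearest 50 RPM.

≈ 7850 RPM

Current RCF = 1.118 × 10⁻⁵ × 5.4 × (9400)² = 1.118 × 10⁻⁵ × 5.4 × 88,360,000 ≈ 5,334.5 × g
Target RCF = 5,334.5 − 1,620 = 3,714.5 × g
N² = 3,714.5 / (6.0372 × 10⁻⁵) = 61,526,867
N ≈ √61,526,867 ≈ 7,843.9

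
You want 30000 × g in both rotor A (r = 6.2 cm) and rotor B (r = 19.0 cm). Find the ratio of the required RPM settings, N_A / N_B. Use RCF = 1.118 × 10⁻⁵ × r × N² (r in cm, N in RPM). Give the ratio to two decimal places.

1.75

At fixed RCF, N ∝ 1/√r, so N_A/N_B = √(r_B/r_A) = √(19.0/6.2) = √3.064516 = 1.7506.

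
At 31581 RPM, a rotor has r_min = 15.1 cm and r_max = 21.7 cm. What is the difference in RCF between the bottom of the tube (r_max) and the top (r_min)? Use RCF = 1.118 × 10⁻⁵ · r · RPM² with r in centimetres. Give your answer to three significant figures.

ΔRCF ≈ 73600 x g

ΔRCF = 1.118 × 10⁻⁵ × (r_max − r_min) × N² = 1.118 × 10⁻⁵ × 6.6 × 997,359,561 ≈ 73,593.2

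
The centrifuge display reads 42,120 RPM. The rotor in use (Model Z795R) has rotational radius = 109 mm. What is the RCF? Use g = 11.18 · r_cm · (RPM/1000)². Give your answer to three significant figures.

r = 109 mm = 10.9 cm
RCF = 11.18 × r × (N/1000)²
RCF = 11.18 × 10.9 × (42.12)² = 11.18 × 10.9 × 1,774.0944 ≈ 216,194.7 × g

RCF ≈ 216000 ×g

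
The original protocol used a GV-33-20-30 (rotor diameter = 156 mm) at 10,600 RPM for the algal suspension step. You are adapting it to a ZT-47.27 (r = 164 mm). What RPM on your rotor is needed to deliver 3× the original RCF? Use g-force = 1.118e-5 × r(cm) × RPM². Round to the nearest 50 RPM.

12650 RPM

Original rotor: r = 156 mm / 2 = 78 mm = 7.8 cm
RCF_original = 1.118 × 10⁻⁵ × 7.8 × (10600)² = 1.118 × 10⁻⁵ × 7.8 × 112,360,000 ≈ 9,798.2 × g
Target RCF = 3 × 9,798.2 ≈ 29,394.6 × g
Your rotor: r = 164 mm = 16.4 cm
29,394.6 = 1.118 × 10⁻⁵ × 16.4 × N²
N² = 29,394.6 / (18.3352 × 10⁻⁵) = 160,317,859
N ≈ √160,317,859 ≈ 12,661.7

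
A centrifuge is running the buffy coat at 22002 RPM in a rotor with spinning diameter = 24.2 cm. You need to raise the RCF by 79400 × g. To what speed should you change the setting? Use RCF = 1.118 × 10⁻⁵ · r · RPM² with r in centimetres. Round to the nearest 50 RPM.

32750 RPM

r = 24.2 / 2 = 12.1 cm
Current RCF = 1.118 × 10⁻⁵ × 12.1 × (22002)² = 1.118 × 10⁻⁵ × 12.1 × 484,088,004 ≈ 65,486.5 × g
Target RCF = 65,486.5 + 79,400 = 144,886.5 × g
N² = 144,886.5 / (13.5278 × 10⁻⁵) = 1,071,027,809
N ≈ √1,071,027,809 ≈ 32,726.6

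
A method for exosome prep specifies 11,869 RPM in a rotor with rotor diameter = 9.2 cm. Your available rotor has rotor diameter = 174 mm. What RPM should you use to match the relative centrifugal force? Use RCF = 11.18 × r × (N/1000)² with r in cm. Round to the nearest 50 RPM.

8650 RPM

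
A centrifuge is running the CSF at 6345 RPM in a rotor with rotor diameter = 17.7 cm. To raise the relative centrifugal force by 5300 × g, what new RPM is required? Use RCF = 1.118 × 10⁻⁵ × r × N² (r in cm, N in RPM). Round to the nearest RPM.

N₂ ≈ 9686 RPM

r = 17.7 / 2 = 8.85 cm
Current RCF = 1.118 × 10⁻⁵ × 8.85 × (6345)² = 1.118 × 10⁻⁵ × 8.85 × 40,259,025 ≈ 3,983.3 × g
Target RCF = 3,983.3 + 5,300 = 9,283.3 × g
N² = 9,283.3 / (9.8943 × 10⁻⁵) = 93,824,727
N ≈ √93,824,727 ≈ 9,686.3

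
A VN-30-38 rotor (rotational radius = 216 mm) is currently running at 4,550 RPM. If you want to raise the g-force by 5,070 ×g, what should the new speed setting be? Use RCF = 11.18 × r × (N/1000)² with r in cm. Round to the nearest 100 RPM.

r = 216 mm = 21.6 cm
Current RCF = 11.18 × 21.6 × (4.55)² = 11.18 × 21.6 × 20.7025 ≈ 4,999.4 × g
Target RCF = 4,999.4 + 5,070 = 10,069.4 × g
(N/1000)² = 10,069.4 / 241.488 = 41.69731
N = 1000 × √41.69731 ≈ 6,457.3

≈ 6500 RPM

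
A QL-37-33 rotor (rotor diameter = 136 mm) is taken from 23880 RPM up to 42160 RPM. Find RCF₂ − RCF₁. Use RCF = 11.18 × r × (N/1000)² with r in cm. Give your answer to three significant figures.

≈ 91800 g

r = 136 mm / 2 = 68 mm = 6.8 cm
RCF₁ = 11.18 × 6.8 × (23.88)² = 11.18 × 6.8 × 570.2544 ≈ 43,353 × g
RCF₂ = 11.18 × 6.8 × (42.16)² = 11.18 × 6.8 × 1,777.4656 ≈ 135,130 × g
Increase = 135,130 − 43,353 = 91,777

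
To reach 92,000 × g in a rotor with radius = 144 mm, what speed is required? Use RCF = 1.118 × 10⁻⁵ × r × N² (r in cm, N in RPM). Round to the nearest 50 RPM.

r = 144 mm = 14.4 cm
RCF = 1.118 × 10⁻⁵ × r × N²
92,000 = 1.118 × 10⁻⁵ × 14.4 × N²
N² = 92,000 / (16.0992 × 10⁻⁵) = 571,456,967
N ≈ √571,456,967 ≈ 23,905.2

≈ 23900 RPM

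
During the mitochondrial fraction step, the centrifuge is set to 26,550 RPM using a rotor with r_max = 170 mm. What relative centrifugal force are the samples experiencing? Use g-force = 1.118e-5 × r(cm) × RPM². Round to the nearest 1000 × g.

RCF ≈ 134000 x g

r = 170 mm = 17.0 cm
RCF = 1.118 × 10⁻⁵ × r × N²
RCF = 1.118 × 10⁻⁵ × 17 × (26550)² = 1.118 × 10⁻⁵ × 17 × 704,902,500 ≈ 133,973.8 × g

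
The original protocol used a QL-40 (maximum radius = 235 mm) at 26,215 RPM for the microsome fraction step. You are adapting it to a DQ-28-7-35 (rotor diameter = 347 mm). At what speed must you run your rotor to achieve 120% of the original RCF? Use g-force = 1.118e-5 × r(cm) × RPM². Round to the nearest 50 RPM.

Original rotor: r = 235 mm = 23.5 cm
RCF = 1.118 × 10⁻⁵ × r × N²
RCF_original = 1.118 × 10⁻⁵ × 23.5 × (26215)² = 1.118 × 10⁻⁵ × 23.5 × 687,226,225 ≈ 180,554.9 × g
Target RCF = 1.2 × 180,554.9 ≈ 216,665.9 × g
Your rotor: r = 347 mm / 2 = 173.5 mm = 17.35 cm
216,665.9 = 1.118 × 10⁻⁵ × 17.35 × N²
N² = 216,665.9 / (19.3973 × 10⁻⁵) = 1,116,989,993
N ≈ √1,116,989,993 ≈ 33,421.4

33400 RPM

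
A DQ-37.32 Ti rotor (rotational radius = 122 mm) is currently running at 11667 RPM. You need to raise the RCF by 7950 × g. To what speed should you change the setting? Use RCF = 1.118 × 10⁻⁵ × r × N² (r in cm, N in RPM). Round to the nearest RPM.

13943 RPM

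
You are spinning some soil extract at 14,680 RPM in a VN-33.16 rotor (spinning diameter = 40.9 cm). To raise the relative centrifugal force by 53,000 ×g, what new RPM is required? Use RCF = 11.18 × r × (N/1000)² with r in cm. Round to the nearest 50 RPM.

r = 40.9 / 2 = 20.45 cm
Current RCF = 11.18 × 20.45 × (14.68)² = 11.18 × 20.45 × 215.5024 ≈ 49,270.5 × g
Target RCF = 49,270.5 + 53,000 = 102,270.5 × g
(N/1000)² = 102,270.5 / 228.631 = 447.3169
N = 1000 × √447.3169 ≈ 21,149.9

≈ 21150 RPM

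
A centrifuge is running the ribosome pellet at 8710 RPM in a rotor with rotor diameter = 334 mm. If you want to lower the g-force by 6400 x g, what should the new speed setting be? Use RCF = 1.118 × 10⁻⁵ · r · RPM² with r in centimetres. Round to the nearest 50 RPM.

r = 334 mm / 2 = 167 mm = 16.7 cm
Current RCF = 1.118 × 10⁻⁵ × 16.7 × (8710)² = 1.118 × 10⁻⁵ × 16.7 × 75,864,100 ≈ 14,164.3 × g
Target RCF = 14,164.3 − 6,400 = 7,764.3 × g
N² = 7,764.3 / (18.6706 × 10⁻⁵) = 41,585,702
N ≈ √41,585,702 ≈ 6,448.7

6450 RPM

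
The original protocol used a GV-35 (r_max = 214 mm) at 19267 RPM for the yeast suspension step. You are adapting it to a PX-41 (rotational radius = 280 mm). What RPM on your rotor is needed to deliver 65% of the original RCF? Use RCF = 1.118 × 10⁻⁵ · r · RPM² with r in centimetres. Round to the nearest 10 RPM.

Original rotor: r = 214 mm = 21.4 cm
RCF_original = 1.118 × 10⁻⁵ × 21.4 × (19267)² = 1.118 × 10⁻⁵ × 21.4 × 371,217,289 ≈ 88,814.5 × g
Target RCF = 0.65 × 88,814.5 ≈ 57,729.4 × g
Your rotor: r = 280 mm = 28.0 cm
57,729.4 = 1.118 × 10⁻⁵ × 28 × N²
N² = 57,729.4 / (31.304 × 10⁻⁵) = 184,415,410
N ≈ √184,415,410 ≈ 13,580.0

≈ 13580 RPM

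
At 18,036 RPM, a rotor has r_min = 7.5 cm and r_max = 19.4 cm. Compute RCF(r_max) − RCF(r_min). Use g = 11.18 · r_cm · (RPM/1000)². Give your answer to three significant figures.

RCF_max = 11.18 × 19.4 × (18.036)² = 11.18 × 19.4 × 325.297296 ≈ 70,554.4 × g
RCF_min = 11.18 × 7.5 × (18.036)² = 11.18 × 7.5 × 325.297296 ≈ 27,276.2 × g
ΔRCF = 70,554.4 − 27,276.2 = 43,278.2

43300 x g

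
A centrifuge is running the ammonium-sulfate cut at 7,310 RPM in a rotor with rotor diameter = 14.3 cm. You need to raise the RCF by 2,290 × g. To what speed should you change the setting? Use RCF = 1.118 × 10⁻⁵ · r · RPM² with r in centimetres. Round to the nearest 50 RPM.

N₂ ≈ 9050 RPM

r = 14.3 / 2 = 7.15 cm
Current RCF = 1.118 × 10⁻⁵ × 7.15 × (7310)² = 1.118 × 10⁻⁵ × 7.15 × 53,436,100 ≈ 4,271.5 × g
Target RCF = 4,271.5 + 2,290 = 6,561.5 × g
N² = 6,561.5 / (7.9937 × 10⁻⁵) = 82,083,391
N ≈ √82,083,391 ≈ 9,060.0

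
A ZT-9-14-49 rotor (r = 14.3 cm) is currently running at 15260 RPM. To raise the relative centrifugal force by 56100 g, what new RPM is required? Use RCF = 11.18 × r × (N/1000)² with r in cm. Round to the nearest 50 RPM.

24150 RPM

Current RCF = 11.18 × 14.3 × (15.26)² = 11.18 × 14.3 × 232.8676 ≈ 37,229.5 × g
Target RCF = 37,229.5 + 56,100 = 93,329.5 × g
(N/1000)² = 93,329.5 / 159.874 = 583.7691
N = 1000 × √583.7691 ≈ 24,161.3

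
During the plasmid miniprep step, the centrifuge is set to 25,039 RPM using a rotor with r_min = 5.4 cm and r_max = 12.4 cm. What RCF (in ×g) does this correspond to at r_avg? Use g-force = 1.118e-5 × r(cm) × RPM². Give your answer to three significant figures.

r_avg = (5.4 + 12.4) / 2 = 8.9 cm
RCF = 1.118 × 10⁻⁵ × r × N²
RCF = 1.118 × 10⁻⁵ × 8.9 × (25039)² = 1.118 × 10⁻⁵ × 8.9 × 626,951,521 ≈ 62,382.9 × g

62400 ×g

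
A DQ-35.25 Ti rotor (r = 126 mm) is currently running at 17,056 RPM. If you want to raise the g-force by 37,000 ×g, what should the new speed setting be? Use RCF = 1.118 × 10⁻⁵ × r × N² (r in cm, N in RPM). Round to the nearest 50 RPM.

r = 126 mm = 12.6 cm
Current RCF = 1.118 × 10⁻⁵ × 12.6 × (17056)² = 1.118 × 10⁻⁵ × 12.6 × 290,907,136 ≈ 40,979.5 × g
Target RCF = 40,979.5 + 37,000 = 77,979.5 × g
N² = 77,979.5 / (14.0868 × 10⁻⁵) = 553,564,330
N ≈ √553,564,330 ≈ 23,527.9

≈ 23550 RPM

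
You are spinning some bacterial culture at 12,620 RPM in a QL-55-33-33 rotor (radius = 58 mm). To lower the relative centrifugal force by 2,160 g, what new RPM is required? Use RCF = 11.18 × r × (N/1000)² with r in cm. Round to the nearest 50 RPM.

r = 58 mm = 5.8 cm
Current RCF = 11.18 × 5.8 × (12.62)² = 11.18 × 5.8 × 159.2644 ≈ 10,327.3 × g
Target RCF = 10,327.3 − 2,160 = 8,167.3 × g
(N/1000)² = 8,167.3 / 64.844 = 125.9531
N = 1000 × √125.9531 ≈ 11,222.9

N₂ ≈ 11200 RPM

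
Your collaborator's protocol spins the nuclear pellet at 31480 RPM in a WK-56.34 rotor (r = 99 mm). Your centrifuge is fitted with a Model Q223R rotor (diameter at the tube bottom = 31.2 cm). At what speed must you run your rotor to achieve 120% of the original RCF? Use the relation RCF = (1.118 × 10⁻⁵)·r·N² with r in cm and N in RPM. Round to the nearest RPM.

Original rotor: r = 99 mm = 9.9 cm
RCF_original = 1.118 × 10⁻⁵ × 9.9 × (31480)² = 1.118 × 10⁻⁵ × 9.9 × 990,990,400 ≈ 109,684.8 × g
Target RCF = 1.2 × 109,684.8 ≈ 131,621.8 × g
Your rotor: r = 31.2 / 2 = 15.6 cm
131,621.8 = 1.118 × 10⁻⁵ × 15.6 × N²
N² = 131,621.8 / (17.4408 × 10⁻⁵) = 754,677,538
N ≈ √754,677,538 ≈ 27,471.4

27471 RPM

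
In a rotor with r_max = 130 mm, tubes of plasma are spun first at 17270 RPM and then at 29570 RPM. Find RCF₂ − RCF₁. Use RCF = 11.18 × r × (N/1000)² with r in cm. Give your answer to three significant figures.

≈ 83700 x g

r = 130 mm = 13.0 cm
RCF₁ = 11.18 × 13 × (17.27)² = 11.18 × 13 × 298.2529 ≈ 43,348.1 × g
RCF₂ = 11.18 × 13 × (29.57)² = 11.18 × 13 × 874.3849 ≈ 127,083.1 × g
Increase = 127,083.1 − 43,348.1 = 83,735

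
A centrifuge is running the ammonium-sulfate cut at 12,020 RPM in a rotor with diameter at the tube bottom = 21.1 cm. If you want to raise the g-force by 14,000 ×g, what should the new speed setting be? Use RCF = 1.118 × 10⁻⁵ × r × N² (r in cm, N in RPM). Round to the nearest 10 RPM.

≈ 16220 RPM

r = 21.1 / 2 = 10.55 cm
Current RCF = 1.118 × 10⁻⁵ × 10.55 × (12020)² = 1.118 × 10⁻⁵ × 10.55 × 144,480,400 ≈ 17,041.3 × g
Target RCF = 17,041.3 + 14,000 = 31,041.3 × g
N² = 31,041.3 / (11.7949 × 10⁻⁵) = 263,175,610
N ≈ √263,175,610 ≈ 16,222.7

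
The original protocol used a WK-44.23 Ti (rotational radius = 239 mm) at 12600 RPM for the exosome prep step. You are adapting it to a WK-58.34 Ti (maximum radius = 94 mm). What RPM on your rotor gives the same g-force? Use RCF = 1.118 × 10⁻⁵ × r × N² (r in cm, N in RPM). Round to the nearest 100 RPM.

Original rotor: r = 239 mm = 23.9 cm
RCF_original = 1.118 × 10⁻⁵ × 23.9 × (12600)² = 1.118 × 10⁻⁵ × 23.9 × 158,760,000 ≈ 42,421 × g
Your rotor: r = 94 mm = 9.4 cm
42,421 = 1.118 × 10⁻⁵ × 9.4 × N²
N² = 42,421 / (10.5092 × 10⁻⁵) = 403,655,844
N ≈ √403,655,844 ≈ 20,091.2

≈ 20100 RPM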